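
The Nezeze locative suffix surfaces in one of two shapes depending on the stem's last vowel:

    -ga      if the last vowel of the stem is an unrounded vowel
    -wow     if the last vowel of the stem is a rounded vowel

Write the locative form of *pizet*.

pizetga

The last vowel of *pizet* is /e/, which is an unrounded vowel, so the suffix is -ga, giving *pizetga*.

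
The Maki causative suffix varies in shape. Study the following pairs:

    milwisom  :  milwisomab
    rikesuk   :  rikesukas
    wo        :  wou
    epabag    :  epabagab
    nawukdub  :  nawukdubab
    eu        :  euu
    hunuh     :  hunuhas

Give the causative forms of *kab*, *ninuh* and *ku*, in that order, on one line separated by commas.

kabab, ninuhas, kuu

Looking at the final sound of each stem: -as when the stem ends in a voiceless consonant (*rikesuk*, *hunuh*); -ab when the stem ends in a voiced consonant (*milwisom*, *epabag*, *nawukdub*); -u when the stem ends in a vowel (*wo*, *eu*).
The final sound of *kab* is /b/, which is a voiced consonant, so the suffix is -ab, giving *kabab*.
*ninuh*: final sound = /h/, a voiceless consonant → -as → *ninuhas*.
Since the final sound of *ku* is /u/ (a vowel), it takes -u, giving *kuu*.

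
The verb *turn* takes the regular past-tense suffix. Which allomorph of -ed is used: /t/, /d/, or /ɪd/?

/d/

The stem *turn* ends in a voiced sound other than /d/.
The -ed suffix is realized as /ɪd/ after /t, d/; as /t/ after other voiceless consonants; and as /d/ after other voiced sounds.
So -ed on *turn* is pronounced /d/.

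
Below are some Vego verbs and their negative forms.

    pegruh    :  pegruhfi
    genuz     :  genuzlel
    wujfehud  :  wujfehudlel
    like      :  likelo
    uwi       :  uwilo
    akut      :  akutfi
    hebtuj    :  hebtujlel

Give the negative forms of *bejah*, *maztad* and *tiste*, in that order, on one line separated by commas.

The pattern is voicing of the final sound: -fi when the stem ends in a voiceless consonant (*pegruh*, *akut*); -lel when the stem ends in a voiced consonant (*genuz*, *wujfehud*, *hebtuj*); -lo when the stem ends in a vowel (*like*, *uwi*).
The final sound of *bejah* is /h/, which is a voiceless consonant, so the suffix is -fi, giving *bejahfi*.
*maztad*: final sound = /d/, a voiced consonant → -lel → *maztadlel*.
*tiste*: final sound = /e/, a vowel → -lo → *tistelo*.

bejahfi, maztadlel, tistelo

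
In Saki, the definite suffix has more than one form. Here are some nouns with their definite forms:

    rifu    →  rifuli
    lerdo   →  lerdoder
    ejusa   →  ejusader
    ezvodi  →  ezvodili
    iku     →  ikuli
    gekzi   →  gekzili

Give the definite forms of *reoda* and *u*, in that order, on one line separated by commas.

reodader, uli

The alternation tracks the last vowel of the stem — -li when the last vowel of the stem is a high vowel (*rifu*, *ezvodi*, *iku*, *gekzi*); -der when the last vowel of the stem is a non-high vowel (*lerdo*, *ejusa*).
Since the last vowel of *reoda* is /a/ (a non-high vowel), it takes -der, giving *reodader*.
The last vowel of *u* is /u/, which is a high vowel, so the suffix is -li, giving *uli*.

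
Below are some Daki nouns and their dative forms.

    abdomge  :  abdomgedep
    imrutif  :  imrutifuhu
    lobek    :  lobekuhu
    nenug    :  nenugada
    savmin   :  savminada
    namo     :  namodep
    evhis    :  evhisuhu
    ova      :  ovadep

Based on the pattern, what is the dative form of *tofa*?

The suffix is conditioned by the final sound: -uhu when the stem ends in a voiceless consonant (*imrutif*, *lobek*, *evhis*); -ada when the stem ends in a voiced consonant (*nenug*, *savmin*); -dep when the stem ends in a vowel (*abdomge*, *namo*, *ova*).
*tofa* — final sound /a/ (a vowel) → -dep → *tofadep*.

tofadep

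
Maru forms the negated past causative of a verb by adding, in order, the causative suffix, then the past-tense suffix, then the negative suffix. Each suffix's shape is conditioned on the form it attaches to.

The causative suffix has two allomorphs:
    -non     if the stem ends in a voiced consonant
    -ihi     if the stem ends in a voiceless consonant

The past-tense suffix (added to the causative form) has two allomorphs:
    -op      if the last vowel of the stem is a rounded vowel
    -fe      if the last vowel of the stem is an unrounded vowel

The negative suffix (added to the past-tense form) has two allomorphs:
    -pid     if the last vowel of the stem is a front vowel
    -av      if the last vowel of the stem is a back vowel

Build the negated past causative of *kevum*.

The final consonant of *kevum* is /m/, which is voiced, so the causative suffix is -non, giving *kevumnon*.
The causative form *kevumnon* — last vowel /o/ (a rounded vowel) → -op → *kevumnonop*.
The last vowel of the past-tense form *kevumnonop* is /o/, which is a back vowel, so the negative suffix is -av, giving *kevumnonopav*.

kevumnonopav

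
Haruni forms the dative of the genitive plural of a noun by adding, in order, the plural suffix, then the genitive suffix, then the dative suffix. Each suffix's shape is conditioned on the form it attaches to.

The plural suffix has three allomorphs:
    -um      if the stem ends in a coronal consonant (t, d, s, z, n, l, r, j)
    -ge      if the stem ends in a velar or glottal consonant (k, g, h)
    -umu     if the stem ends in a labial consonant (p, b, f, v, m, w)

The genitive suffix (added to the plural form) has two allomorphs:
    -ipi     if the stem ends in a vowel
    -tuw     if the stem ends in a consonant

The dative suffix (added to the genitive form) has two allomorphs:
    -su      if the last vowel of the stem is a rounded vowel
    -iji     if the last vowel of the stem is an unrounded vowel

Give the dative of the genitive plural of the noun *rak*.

*rak*: final consonant = /k/, velar/glottal → -ge → *rakge*.
The plural form *rakge* — final sound /e/ (a vowel) → -ipi → *rakgeipi*.
Since the last vowel of the genitive form *rakgeipi* is /i/ (an unrounded vowel), it takes -iji, giving *rakgeipiiji*.

rakgeipiiji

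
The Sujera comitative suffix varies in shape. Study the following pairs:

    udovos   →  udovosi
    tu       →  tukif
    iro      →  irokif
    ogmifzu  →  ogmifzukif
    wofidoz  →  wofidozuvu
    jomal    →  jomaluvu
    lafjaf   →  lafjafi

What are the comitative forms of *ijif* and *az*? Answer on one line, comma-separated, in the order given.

The pattern is voicing of the final sound: -i when the stem ends in a voiceless consonant (*udovos*, *lafjaf*); -uvu when the stem ends in a voiced consonant (*wofidoz*, *jomal*); -kif when the stem ends in a vowel (*tu*, *iro*, *ogmifzu*).
*ijif*: final sound = /f/, a voiceless consonant → -i → *ijifi*.
*az* — final sound /z/ (a voiced consonant) → -uvu → *azuvu*.

ijifi, azuvu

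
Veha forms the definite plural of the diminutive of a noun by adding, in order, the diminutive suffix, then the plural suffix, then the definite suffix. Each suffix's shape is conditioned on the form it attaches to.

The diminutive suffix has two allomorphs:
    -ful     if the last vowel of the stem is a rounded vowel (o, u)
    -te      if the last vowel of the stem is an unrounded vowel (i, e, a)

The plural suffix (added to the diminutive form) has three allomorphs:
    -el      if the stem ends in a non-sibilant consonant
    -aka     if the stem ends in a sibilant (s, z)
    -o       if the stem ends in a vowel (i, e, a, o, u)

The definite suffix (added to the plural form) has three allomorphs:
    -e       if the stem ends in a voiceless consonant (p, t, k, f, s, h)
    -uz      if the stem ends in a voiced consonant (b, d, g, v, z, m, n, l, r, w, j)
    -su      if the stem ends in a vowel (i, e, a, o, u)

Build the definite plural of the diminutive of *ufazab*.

The last vowel of *ufazab* is /a/, which is an unrounded vowel, so the diminutive suffix is -te, giving *ufazabte*.
The diminutive form *ufazabte* — final sound /e/ (a vowel) → -o → *ufazabteo*.
The plural form *ufazabteo*: final sound = /o/, a vowel → -su → *ufazabteosu*.

ufazabteosu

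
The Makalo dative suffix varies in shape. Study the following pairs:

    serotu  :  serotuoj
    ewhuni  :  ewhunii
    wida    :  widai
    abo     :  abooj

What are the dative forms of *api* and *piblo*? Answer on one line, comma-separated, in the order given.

apii, piblooj

The pattern is rounding harmony: -oj when the last vowel of the stem is a rounded vowel (*serotu*, *abo*); -i when the last vowel of the stem is an unrounded vowel (*ewhuni*, *wida*).
*api*: last vowel = /i/, an unrounded vowel → -i → *apii*.
*piblo*: last vowel = /o/, a rounded vowel → -oj → *piblooj*.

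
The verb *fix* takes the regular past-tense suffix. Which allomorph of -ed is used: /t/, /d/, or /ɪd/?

/t/

The stem *fix* ends in a voiceless consonant other than /t/.
The -ed suffix is realized as /ɪd/ after /t, d/; as /t/ after other voiceless consonants; and as /d/ after other voiced sounds.
So -ed on *fix* is pronounced /t/.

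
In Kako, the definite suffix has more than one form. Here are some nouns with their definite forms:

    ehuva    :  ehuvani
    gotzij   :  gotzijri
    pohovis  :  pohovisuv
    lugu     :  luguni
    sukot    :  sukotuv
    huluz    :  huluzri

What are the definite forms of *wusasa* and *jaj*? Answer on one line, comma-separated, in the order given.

The suffix is conditioned by the final sound: -uv when the stem ends in a voiceless consonant (*pohovis*, *sukot*); -ri when the stem ends in a voiced consonant (*gotzij*, *huluz*); -ni when the stem ends in a vowel (*ehuva*, *lugu*).
Since the final sound of *wusasa* is /a/ (a vowel), it takes -ni, giving *wusasani*.
*jaj* — final sound /j/ (a voiced consonant) → -ri → *jajri*.

wusasani, jajri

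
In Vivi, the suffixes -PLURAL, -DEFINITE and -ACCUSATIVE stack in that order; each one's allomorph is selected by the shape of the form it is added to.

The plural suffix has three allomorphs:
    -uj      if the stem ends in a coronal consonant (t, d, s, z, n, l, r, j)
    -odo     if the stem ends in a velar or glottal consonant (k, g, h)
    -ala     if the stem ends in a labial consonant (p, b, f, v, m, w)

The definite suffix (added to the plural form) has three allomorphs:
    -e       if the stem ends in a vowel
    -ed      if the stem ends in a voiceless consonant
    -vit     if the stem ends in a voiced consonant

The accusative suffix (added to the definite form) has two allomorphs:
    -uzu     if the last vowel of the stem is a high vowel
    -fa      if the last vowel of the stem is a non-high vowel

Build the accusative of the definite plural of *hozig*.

hozigodoefa

The final consonant of *hozig* is /g/, which is velar/glottal, so the plural suffix is -odo, giving *hozigodo*.
The final sound of the plural form *hozigodo* is /o/, which is a vowel, so the definite suffix is -e, giving *hozigodoe*.
The definite form *hozigodoe* — last vowel /e/ (a non-high vowel) → -fa → *hozigodoefa*.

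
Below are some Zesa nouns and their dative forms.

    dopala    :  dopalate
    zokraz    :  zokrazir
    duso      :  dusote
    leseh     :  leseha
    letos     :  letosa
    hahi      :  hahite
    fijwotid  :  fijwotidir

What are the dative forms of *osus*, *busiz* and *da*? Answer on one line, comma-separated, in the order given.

The alternation tracks the final sound of the stem — -a when the stem ends in a voiceless consonant (*leseh*, *letos*); -ir when the stem ends in a voiced consonant (*zokraz*, *fijwotid*); -te when the stem ends in a vowel (*dopala*, *duso*, *hahi*).
*osus* — final sound /s/ (a voiceless consonant) → -a → *osusa*.
The final sound of *busiz* is /z/, which is a voiced consonant, so the suffix is -ir, giving *busizir*.
Since the final sound of *da* is /a/ (a vowel), it takes -te, giving *date*.

osusa, busizir, date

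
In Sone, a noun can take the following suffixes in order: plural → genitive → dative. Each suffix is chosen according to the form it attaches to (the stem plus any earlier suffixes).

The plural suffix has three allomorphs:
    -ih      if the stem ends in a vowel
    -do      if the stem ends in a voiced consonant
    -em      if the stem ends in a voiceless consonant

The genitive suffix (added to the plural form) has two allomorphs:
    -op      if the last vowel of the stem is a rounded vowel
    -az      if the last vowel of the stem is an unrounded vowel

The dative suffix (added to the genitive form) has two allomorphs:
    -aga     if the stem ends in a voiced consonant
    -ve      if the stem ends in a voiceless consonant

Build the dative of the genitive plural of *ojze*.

ojzeihazaga

*ojze* — final sound /e/ (a vowel) → -ih → *ojzeih*.
The plural form *ojzeih*: last vowel = /i/, an unrounded vowel → -az → *ojzeihaz*.
The genitive form *ojzeihaz*: final consonant = /z/, voiced → -aga → *ojzeihazaga*.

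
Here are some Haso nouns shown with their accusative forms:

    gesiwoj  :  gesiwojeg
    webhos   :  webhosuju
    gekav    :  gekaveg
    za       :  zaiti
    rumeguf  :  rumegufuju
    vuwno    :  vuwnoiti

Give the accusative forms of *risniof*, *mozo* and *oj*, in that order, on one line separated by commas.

risniofuju, mozoiti, ojeg

Looking at the final sound of each stem: -uju when the stem ends in a voiceless consonant (*webhos*, *rumeguf*); -eg when the stem ends in a voiced consonant (*gesiwoj*, *gekav*); -iti when the stem ends in a vowel (*za*, *vuwno*).
*risniof*: final sound = /f/, a voiceless consonant → -uju → *risniofuju*.
*mozo* — final sound /o/ (a vowel) → -iti → *mozoiti*.
*oj*: final sound = /j/, a voiced consonant → -eg → *ojeg*.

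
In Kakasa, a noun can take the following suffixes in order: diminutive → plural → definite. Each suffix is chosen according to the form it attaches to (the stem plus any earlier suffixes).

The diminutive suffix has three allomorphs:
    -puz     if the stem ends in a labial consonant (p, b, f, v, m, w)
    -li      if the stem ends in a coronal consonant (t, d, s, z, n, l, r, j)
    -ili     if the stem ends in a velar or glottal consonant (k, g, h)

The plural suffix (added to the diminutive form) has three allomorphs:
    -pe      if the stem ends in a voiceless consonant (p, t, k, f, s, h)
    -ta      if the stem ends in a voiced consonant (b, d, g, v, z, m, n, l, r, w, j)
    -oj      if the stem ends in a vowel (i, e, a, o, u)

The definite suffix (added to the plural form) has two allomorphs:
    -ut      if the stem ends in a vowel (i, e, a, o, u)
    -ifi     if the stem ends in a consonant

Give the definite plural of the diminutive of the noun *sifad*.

The final consonant of *sifad* is /d/, which is coronal, so the diminutive suffix is -li, giving *sifadli*.
The diminutive form *sifadli* — final sound /i/ (a vowel) → -oj → *sifadlioj*.
The plural form *sifadlioj* — final sound /j/ (a consonant) → -ifi → *sifadliojifi*.

sifadliojifi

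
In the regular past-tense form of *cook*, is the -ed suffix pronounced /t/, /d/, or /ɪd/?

The stem *cook* ends in a voiceless consonant other than /t/.
The -ed suffix is realized as /ɪd/ after /t, d/; as /t/ after other voiceless consonants; and as /d/ after other voiced sounds.
So -ed on *cook* is pronounced /t/.

/t/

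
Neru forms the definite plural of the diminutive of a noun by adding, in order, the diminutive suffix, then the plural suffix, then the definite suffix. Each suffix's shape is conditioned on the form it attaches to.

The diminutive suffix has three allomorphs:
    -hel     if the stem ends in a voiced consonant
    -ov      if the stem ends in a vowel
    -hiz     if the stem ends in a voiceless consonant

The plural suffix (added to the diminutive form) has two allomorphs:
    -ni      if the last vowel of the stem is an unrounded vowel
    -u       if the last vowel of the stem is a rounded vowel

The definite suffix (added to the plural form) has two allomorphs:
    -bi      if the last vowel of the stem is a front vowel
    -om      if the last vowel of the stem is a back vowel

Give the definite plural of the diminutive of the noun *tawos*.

tawoshiznibi

Since the final sound of *tawos* is /s/ (a voiceless consonant), it takes -hiz, giving *tawoshiz*.
The diminutive form *tawoshiz*: last vowel = /i/, an unrounded vowel → -ni → *tawoshizni*.
The plural form *tawoshizni* — last vowel /i/ (a front vowel) → -bi → *tawoshiznibi*.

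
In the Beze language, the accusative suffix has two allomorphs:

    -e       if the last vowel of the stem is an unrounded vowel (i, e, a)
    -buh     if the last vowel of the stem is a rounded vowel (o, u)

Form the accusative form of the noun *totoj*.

The last vowel of *totoj* is /o/, which is a rounded vowel, so the suffix is -buh, giving *totojbuh*.

totojbuh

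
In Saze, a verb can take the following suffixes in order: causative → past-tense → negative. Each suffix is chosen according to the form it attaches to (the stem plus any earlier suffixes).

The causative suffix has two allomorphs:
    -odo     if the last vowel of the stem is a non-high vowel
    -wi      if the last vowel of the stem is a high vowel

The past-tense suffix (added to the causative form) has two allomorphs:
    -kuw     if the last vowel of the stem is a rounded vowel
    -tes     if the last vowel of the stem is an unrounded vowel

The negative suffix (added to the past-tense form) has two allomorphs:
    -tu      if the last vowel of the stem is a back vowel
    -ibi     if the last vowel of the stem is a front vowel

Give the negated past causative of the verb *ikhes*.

The last vowel of *ikhes* is /e/, which is a non-high vowel, so the causative suffix is -odo, giving *ikhesodo*.
The causative form *ikhesodo* — last vowel /o/ (a rounded vowel) → -kuw → *ikhesodokuw*.
The last vowel of the past-tense form *ikhesodokuw* is /u/, which is a back vowel, so the negative suffix is -tu, giving *ikhesodokuwtu*.

ikhesodokuwtu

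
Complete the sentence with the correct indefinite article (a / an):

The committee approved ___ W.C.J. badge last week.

a

The indefinite article is chosen by the initial *sound* of the following word, not its spelling.
The initialism *W.C.J.* is read letter by letter; the first letter, W, is pronounced /ˈdʌbəl.juː/, which begins with a consonant sound.
So the article is *a*: The committee approved a W.C.J. badge last week.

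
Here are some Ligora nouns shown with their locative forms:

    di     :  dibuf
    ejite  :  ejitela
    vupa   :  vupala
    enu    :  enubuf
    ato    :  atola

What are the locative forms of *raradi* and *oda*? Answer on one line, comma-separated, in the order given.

The suffix is conditioned by the last vowel: -buf when the last vowel of the stem is a high vowel (*di*, *enu*); -la when the last vowel of the stem is a non-high vowel (*ejite*, *vupa*, *ato*).
Since the last vowel of *raradi* is /i/ (a high vowel), it takes -buf, giving *raradibuf*.
*oda*: last vowel = /a/, a non-high vowel → -la → *odala*.

raradibuf, odala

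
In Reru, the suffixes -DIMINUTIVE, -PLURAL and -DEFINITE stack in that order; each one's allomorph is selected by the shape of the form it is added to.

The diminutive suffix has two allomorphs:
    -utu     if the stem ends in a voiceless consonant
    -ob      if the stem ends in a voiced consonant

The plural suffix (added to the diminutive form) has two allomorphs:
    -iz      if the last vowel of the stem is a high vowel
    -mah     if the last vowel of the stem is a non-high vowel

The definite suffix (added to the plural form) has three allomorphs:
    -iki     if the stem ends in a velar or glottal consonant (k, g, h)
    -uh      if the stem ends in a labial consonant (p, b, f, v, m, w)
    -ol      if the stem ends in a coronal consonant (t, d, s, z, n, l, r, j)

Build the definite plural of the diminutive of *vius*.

Since the final consonant of *vius* is /s/ (voiceless), it takes -utu, giving *viusutu*.
The last vowel of the diminutive form *viusutu* is /u/, which is a high vowel, so the plural suffix is -iz, giving *viusutuiz*.
The plural form *viusutuiz*: final consonant = /z/, coronal → -ol → *viusutuizol*.

viusutuizol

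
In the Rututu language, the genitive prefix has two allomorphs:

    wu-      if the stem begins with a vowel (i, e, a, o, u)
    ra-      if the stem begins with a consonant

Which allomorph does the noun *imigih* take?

Since the first sound of *imigih* is /i/ (a vowel), it takes wu-.

wu-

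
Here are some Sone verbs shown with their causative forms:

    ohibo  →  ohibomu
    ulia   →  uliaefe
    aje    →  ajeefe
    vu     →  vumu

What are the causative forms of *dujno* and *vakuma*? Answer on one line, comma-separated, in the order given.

dujnomu, vakumaefe

Looking at the last vowel of each stem: -mu when the last vowel of the stem is a rounded vowel (*ohibo*, *vu*); -efe when the last vowel of the stem is an unrounded vowel (*ulia*, *aje*).
The last vowel of *dujno* is /o/, which is a rounded vowel, so the suffix is -mu, giving *dujnomu*.
Since the last vowel of *vakuma* is /a/ (an unrounded vowel), it takes -efe, giving *vakumaefe*.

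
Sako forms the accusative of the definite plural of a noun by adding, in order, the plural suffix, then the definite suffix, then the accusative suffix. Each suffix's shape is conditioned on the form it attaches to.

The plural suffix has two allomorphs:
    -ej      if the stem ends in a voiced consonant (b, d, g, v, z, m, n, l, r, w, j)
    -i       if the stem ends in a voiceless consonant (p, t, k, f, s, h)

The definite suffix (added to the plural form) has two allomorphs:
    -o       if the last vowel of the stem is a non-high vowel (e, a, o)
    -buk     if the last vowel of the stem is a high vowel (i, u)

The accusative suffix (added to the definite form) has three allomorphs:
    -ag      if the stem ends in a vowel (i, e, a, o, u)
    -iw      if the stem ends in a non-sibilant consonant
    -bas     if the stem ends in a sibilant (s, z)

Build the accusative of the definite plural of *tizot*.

Since the final consonant of *tizot* is /t/ (voiceless), it takes -i, giving *tizoti*.
The plural form *tizoti* — last vowel /i/ (a high vowel) → -buk → *tizotibuk*.
Since the final sound of the definite form *tizotibuk* is /k/ (a non-sibilant consonant), it takes -iw, giving *tizotibukiw*.

tizotibukiw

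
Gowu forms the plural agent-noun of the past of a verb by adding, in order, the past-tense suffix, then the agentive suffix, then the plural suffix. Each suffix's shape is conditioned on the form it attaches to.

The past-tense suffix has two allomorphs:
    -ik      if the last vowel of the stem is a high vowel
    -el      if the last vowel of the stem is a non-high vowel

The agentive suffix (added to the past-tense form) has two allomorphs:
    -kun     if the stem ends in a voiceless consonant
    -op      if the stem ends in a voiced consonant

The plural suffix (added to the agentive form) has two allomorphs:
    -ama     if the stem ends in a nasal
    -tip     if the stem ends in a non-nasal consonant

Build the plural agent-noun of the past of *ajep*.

ajepeloptip

*ajep*: last vowel = /e/, a non-high vowel → -el → *ajepel*.
The final consonant of the past-tense form *ajepel* is /l/, which is voiced, so the agentive suffix is -op, giving *ajepelop*.
Since the final consonant of the agentive form *ajepelop* is /p/ (non-nasal), it takes -tip, giving *ajepeloptip*.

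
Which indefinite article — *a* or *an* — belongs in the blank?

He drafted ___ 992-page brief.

The indefinite article is chosen by the initial *sound* of the following word, not its spelling.
The number *992* is spoken "nine hundred …", beginning with /naɪn/ — a consonant sound.
So the article is *a*: He drafted a 992-page brief.

a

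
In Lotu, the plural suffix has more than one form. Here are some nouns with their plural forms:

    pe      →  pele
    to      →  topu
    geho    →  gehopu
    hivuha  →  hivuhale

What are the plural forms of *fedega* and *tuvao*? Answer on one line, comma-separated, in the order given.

fedegale, tuvaopu

Looking at the last vowel of each stem: -pu when the last vowel of the stem is a rounded vowel (*to*, *geho*); -le when the last vowel of the stem is an unrounded vowel (*pe*, *hivuha*).
*fedega*: last vowel = /a/, an unrounded vowel → -le → *fedegale*.
*tuvao* — last vowel /o/ (a rounded vowel) → -pu → *tuvaopu*.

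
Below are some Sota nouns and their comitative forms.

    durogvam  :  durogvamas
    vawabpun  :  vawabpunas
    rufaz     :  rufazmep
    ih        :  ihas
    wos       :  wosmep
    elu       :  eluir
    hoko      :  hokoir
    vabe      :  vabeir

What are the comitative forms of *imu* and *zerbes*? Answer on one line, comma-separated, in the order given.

The alternation tracks the final sound of the stem — -mep when the stem ends in a sibilant (*rufaz*, *wos*); -as when the stem ends in a non-sibilant consonant (*durogvam*, *vawabpun*, *ih*); -ir when the stem ends in a vowel (*elu*, *hoko*, *vabe*).
*imu*: final sound = /u/, a vowel → -ir → *imuir*.
*zerbes* — final sound /s/ (a sibilant) → -mep → *zerbesmep*.

imuir, zerbesmep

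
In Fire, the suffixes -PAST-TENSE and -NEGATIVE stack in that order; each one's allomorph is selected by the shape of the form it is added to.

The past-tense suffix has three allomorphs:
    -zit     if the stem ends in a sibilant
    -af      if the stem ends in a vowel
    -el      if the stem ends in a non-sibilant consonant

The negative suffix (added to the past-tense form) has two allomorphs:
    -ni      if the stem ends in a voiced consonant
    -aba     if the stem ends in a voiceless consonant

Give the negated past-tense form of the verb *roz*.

Since the final sound of *roz* is /z/ (a sibilant), it takes -zit, giving *rozzit*.
The final consonant of the past-tense form *rozzit* is /t/, which is voiceless, so the negative suffix is -aba, giving *rozzitaba*.

rozzitaba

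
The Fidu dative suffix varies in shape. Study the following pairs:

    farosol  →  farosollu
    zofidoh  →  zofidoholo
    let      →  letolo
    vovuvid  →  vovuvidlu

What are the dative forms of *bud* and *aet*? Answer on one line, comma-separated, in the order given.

The alternation tracks the final consonant of the stem — -olo when the stem ends in a voiceless consonant (*zofidoh*, *let*); -lu when the stem ends in a voiced consonant (*farosol*, *vovuvid*).
*bud* — final consonant /d/ (voiced) → -lu → *budlu*.
*aet* — final consonant /t/ (voiceless) → -olo → *aetolo*.

budlu, aetolo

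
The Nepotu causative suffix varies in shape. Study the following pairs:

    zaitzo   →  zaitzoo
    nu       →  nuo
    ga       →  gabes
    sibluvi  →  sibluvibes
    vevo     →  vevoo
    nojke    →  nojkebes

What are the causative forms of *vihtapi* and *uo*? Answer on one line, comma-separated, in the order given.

The pattern is rounding harmony: -o when the last vowel of the stem is a rounded vowel (*zaitzo*, *nu*, *vevo*); -bes when the last vowel of the stem is an unrounded vowel (*ga*, *sibluvi*, *nojke*).
*vihtapi*: last vowel = /i/, an unrounded vowel → -bes → *vihtapibes*.
Since the last vowel of *uo* is /o/ (a rounded vowel), it takes -o, giving *uoo*.

vihtapibes, uoo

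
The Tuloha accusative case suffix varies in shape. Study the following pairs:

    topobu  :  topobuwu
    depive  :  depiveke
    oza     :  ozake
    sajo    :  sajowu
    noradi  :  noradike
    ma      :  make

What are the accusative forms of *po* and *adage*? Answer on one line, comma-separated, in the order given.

powu, adageke

Looking at the last vowel of each stem: -wu when the last vowel of the stem is a rounded vowel (*topobu*, *sajo*); -ke when the last vowel of the stem is an unrounded vowel (*depive*, *oza*, *noradi*, *ma*).
*po*: last vowel = /o/, a rounded vowel → -wu → *powu*.
Since the last vowel of *adage* is /e/ (an unrounded vowel), it takes -ke, giving *adageke*.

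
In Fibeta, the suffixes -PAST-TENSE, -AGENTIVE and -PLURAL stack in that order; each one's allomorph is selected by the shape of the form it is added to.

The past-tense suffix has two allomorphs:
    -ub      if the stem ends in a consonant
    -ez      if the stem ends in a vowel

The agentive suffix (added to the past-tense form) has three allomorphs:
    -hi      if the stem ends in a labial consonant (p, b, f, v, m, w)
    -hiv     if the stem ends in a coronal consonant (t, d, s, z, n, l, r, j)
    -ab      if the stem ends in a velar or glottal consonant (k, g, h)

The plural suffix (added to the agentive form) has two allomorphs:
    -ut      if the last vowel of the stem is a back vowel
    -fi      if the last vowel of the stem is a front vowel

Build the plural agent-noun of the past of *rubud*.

Since the final sound of *rubud* is /d/ (a consonant), it takes -ub, giving *rubudub*.
The past-tense form *rubudub*: final consonant = /b/, labial → -hi → *rubudubhi*.
Since the last vowel of the agentive form *rubudubhi* is /i/ (a front vowel), it takes -fi, giving *rubudubhifi*.

rubudubhifi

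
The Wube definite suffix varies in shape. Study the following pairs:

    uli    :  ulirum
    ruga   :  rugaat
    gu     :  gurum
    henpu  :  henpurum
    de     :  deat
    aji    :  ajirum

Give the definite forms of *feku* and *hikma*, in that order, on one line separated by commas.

The alternation tracks the last vowel of the stem — -rum when the last vowel of the stem is a high vowel (*uli*, *gu*, *henpu*, *aji*); -at when the last vowel of the stem is a non-high vowel (*ruga*, *de*).
Since the last vowel of *feku* is /u/ (a high vowel), it takes -rum, giving *fekurum*.
The last vowel of *hikma* is /a/, which is a non-high vowel, so the suffix is -at, giving *hikmaat*.

fekurum, hikmaat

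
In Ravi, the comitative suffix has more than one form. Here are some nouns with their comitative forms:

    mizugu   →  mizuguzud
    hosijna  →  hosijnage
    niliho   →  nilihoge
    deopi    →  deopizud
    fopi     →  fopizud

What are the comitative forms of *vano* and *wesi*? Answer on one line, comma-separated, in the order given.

vanoge, wesizud

The alternation tracks the last vowel of the stem — -zud when the last vowel of the stem is a high vowel (*mizugu*, *deopi*, *fopi*); -ge when the last vowel of the stem is a non-high vowel (*hosijna*, *niliho*).
*vano*: last vowel = /o/, a non-high vowel → -ge → *vanoge*.
*wesi*: last vowel = /i/, a high vowel → -zud → *wesizud*.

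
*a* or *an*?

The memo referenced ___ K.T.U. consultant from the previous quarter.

The indefinite article is chosen by the initial *sound* of the following word, not its spelling.
The initialism *K.T.U.* is read letter by letter; the first letter, K, is pronounced /keɪ/, which begins with a consonant sound.
So the article is *a*: The memo referenced a K.T.U. consultant from the previous quarter.

a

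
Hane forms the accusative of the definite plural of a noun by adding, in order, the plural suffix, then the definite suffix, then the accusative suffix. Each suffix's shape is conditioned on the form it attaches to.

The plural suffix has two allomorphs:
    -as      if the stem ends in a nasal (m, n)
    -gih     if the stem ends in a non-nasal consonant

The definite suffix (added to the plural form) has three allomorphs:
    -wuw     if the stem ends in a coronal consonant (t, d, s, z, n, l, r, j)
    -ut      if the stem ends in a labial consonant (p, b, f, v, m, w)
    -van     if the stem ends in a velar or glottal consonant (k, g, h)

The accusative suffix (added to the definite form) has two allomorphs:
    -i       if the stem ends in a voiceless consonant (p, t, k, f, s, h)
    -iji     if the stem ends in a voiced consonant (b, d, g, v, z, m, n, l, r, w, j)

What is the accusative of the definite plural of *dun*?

The final consonant of *dun* is /n/, which is a nasal, so the plural suffix is -as, giving *dunas*.
Since the final consonant of the plural form *dunas* is /s/ (coronal), it takes -wuw, giving *dunaswuw*.
The definite form *dunaswuw*: final consonant = /w/, voiced → -iji → *dunaswuwiji*.

dunaswuwiji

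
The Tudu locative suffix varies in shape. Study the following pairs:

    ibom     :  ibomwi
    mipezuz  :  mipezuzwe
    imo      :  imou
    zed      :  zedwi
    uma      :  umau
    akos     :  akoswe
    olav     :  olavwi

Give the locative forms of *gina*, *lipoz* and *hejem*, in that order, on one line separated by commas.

ginau, lipozwe, hejemwi

Looking at the final sound of each stem: -we when the stem ends in a sibilant (*mipezuz*, *akos*); -wi when the stem ends in a non-sibilant consonant (*ibom*, *zed*, *olav*); -u when the stem ends in a vowel (*imo*, *uma*).
Since the final sound of *gina* is /a/ (a vowel), it takes -u, giving *ginau*.
The final sound of *lipoz* is /z/, which is a sibilant, so the suffix is -we, giving *lipozwe*.
The final sound of *hejem* is /m/, which is a non-sibilant consonant, so the suffix is -wi, giving *hejemwi*.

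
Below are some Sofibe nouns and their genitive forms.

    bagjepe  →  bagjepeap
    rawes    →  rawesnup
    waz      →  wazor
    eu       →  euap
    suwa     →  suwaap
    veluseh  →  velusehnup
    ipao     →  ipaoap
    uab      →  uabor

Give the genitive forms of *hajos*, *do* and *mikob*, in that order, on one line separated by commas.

hajosnup, doap, mikobor

The suffix is conditioned by the final sound: -nup when the stem ends in a voiceless consonant (*rawes*, *veluseh*); -or when the stem ends in a voiced consonant (*waz*, *uab*); -ap when the stem ends in a vowel (*bagjepe*, *eu*, *suwa*, *ipao*).
*hajos*: final sound = /s/, a voiceless consonant → -nup → *hajosnup*.
*do* — final sound /o/ (a vowel) → -ap → *doap*.
Since the final sound of *mikob* is /b/ (a voiced consonant), it takes -or, giving *mikobor*.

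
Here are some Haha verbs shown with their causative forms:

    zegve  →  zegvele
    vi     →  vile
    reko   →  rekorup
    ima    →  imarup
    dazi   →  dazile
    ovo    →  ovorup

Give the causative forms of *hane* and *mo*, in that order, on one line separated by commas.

hanele, morup

Looking at the last vowel of each stem: -le when the last vowel of the stem is a front vowel (*zegve*, *vi*, *dazi*); -rup when the last vowel of the stem is a back vowel (*reko*, *ima*, *ovo*).
*hane*: last vowel = /e/, a front vowel → -le → *hanele*.
*mo* — last vowel /o/ (a back vowel) → -rup → *morup*.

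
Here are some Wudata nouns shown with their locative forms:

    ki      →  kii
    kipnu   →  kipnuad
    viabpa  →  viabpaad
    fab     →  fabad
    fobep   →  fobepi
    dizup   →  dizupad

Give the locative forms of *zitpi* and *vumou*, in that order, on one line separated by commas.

The suffix is conditioned by the last vowel: -i when the last vowel of the stem is a front vowel (*ki*, *fobep*); -ad when the last vowel of the stem is a back vowel (*kipnu*, *viabpa*, *fab*, *dizup*).
Since the last vowel of *zitpi* is /i/ (a front vowel), it takes -i, giving *zitpii*.
*vumou* — last vowel /u/ (a back vowel) → -ad → *vumouad*.

zitpii, vumouad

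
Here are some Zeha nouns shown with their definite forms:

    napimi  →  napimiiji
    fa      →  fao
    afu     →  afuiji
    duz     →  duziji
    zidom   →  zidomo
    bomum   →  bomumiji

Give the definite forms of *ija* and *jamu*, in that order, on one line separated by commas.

ijao, jamuiji

The alternation tracks the last vowel of the stem — -iji when the last vowel of the stem is a high vowel (*napimi*, *afu*, *duz*, *bomum*); -o when the last vowel of the stem is a non-high vowel (*fa*, *zidom*).
*ija* — last vowel /a/ (a non-high vowel) → -o → *ijao*.
*jamu* — last vowel /u/ (a high vowel) → -iji → *jamuiji*.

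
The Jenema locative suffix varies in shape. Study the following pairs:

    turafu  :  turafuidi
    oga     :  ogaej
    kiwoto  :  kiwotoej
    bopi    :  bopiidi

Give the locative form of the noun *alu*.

Looking at the last vowel of each stem: -idi when the last vowel of the stem is a high vowel (*turafu*, *bopi*); -ej when the last vowel of the stem is a non-high vowel (*oga*, *kiwoto*).
*alu* — last vowel /u/ (a high vowel) → -idi → *aluidi*.

aluidi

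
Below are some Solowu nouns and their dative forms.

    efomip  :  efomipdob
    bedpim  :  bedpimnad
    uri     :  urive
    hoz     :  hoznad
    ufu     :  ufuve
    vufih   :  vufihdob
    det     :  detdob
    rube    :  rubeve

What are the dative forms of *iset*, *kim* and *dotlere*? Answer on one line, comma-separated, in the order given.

isetdob, kimnad, dotlereve

The suffix is conditioned by the final sound: -dob when the stem ends in a voiceless consonant (*efomip*, *vufih*, *det*); -nad when the stem ends in a voiced consonant (*bedpim*, *hoz*); -ve when the stem ends in a vowel (*uri*, *ufu*, *rube*).
*iset*: final sound = /t/, a voiceless consonant → -dob → *isetdob*.
The final sound of *kim* is /m/, which is a voiced consonant, so the suffix is -nad, giving *kimnad*.
The final sound of *dotlere* is /e/, which is a vowel, so the suffix is -ve, giving *dotlereve*.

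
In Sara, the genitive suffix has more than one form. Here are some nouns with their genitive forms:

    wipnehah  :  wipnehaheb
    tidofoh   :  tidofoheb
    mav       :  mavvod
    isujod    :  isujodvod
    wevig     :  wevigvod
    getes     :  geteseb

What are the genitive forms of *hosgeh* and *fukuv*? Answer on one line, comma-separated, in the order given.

hosgeheb, fukuvvod

The alternation tracks the final consonant of the stem — -eb when the stem ends in a voiceless consonant (*wipnehah*, *tidofoh*, *getes*); -vod when the stem ends in a voiced consonant (*mav*, *isujod*, *wevig*).
*hosgeh* — final consonant /h/ (voiceless) → -eb → *hosgeheb*.
The final consonant of *fukuv* is /v/, which is voiced, so the suffix is -vod, giving *fukuvvod*.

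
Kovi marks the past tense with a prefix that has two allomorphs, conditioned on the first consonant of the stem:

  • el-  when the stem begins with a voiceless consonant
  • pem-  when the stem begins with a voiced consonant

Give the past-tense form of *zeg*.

pemzeg

*zeg*: first consonant = /z/, voiced → pem- → *pemzeg*.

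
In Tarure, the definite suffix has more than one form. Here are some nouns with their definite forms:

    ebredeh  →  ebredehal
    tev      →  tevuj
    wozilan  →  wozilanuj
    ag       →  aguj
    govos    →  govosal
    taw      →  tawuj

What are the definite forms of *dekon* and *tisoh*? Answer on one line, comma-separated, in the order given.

The pattern is voicing of the final consonant: -al when the stem ends in a voiceless consonant (*ebredeh*, *govos*); -uj when the stem ends in a voiced consonant (*tev*, *wozilan*, *ag*, *taw*).
*dekon*: final consonant = /n/, voiced → -uj → *dekonuj*.
The final consonant of *tisoh* is /h/, which is voiceless, so the suffix is -al, giving *tisohal*.

dekonuj, tisohal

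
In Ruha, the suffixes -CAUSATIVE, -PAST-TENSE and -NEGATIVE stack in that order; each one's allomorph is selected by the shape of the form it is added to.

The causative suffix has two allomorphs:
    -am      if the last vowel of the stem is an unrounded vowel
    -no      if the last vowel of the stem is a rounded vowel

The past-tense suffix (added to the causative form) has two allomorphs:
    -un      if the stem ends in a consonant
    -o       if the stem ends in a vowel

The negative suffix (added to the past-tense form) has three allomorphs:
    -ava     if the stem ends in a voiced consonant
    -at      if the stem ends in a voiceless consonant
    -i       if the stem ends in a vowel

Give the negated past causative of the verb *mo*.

monooi

*mo* — last vowel /o/ (a rounded vowel) → -no → *mono*.
Since the final sound of the causative form *mono* is /o/ (a vowel), it takes -o, giving *monoo*.
Since the final sound of the past-tense form *monoo* is /o/ (a vowel), it takes -i, giving *monooi*.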